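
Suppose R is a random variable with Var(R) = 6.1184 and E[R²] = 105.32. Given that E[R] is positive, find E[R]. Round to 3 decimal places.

(E[R])² = E[R²] − Var(R) = 105.32 − 6.1184 = 99.2016
E[R] = √99.2016 = 9.96

9.960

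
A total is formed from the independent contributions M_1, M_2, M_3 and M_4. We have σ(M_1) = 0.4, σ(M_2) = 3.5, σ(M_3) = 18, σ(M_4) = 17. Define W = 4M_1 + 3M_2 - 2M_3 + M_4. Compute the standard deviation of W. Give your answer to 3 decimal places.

var(M_1) = 0.16, var(M_2) = 12.25, var(M_3) = 324, var(M_4) = 289
By independence, var(W) = (4)²var(M_1) + (3)²var(M_2) + (-2)²var(M_3) + (1)²var(M_4)
= (4)²·0.16 + (3)²·12.25 + (-2)²·324 + (1)²·289 = 1697.81
σ(W) = √1697.81 ≈ 41.204

41.204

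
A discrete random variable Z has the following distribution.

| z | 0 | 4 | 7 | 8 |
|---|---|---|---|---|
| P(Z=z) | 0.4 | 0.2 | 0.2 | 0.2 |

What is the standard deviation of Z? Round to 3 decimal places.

E[Z] = (0)(0.4) + (4)(0.2) + (7)(0.2) + (8)(0.2) = 3.8
E[Z²] = (0)²(0.4) + (4)²(0.2) + (7)²(0.2) + (8)²(0.2) = 25.8
Var(Z) = E[Z²] − (E[Z])² = 25.8 − (3.8)² = 11.36
SD(Z) = √11.36 ≈ 3.370

3.370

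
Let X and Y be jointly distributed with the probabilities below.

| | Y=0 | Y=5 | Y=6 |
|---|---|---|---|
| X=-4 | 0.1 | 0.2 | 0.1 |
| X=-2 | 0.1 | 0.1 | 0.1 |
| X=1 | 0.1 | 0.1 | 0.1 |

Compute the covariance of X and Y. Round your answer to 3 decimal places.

-0.280

E[X] = -1.9,  E[Y] = 3.8
E[XY] = -7.5
cov(X,Y) = E[XY] − E[X]E[Y] = -7.5 − (-1.9)(3.8) = -0.28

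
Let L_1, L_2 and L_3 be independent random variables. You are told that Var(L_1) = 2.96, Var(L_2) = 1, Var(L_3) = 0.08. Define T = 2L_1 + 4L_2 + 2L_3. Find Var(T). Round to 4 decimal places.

28.1600

By independence, Var(T) = (2)²Var(L_1) + (4)²Var(L_2) + (2)²Var(L_3)
= (2)²·2.96 + (4)²·1 + (2)²·0.08 = 28.16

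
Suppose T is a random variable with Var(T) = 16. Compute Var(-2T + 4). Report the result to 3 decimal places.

64.000

Var(-2T + 4) = (-2)²·Var(T) = 4·16 = 64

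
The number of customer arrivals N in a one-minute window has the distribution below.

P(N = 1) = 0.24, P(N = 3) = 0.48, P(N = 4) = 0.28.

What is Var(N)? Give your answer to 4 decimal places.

E[N] = (1)(0.24) + (3)(0.48) + (4)(0.28) = 2.8
E[N²] = (1)²(0.24) + (3)²(0.48) + (4)²(0.28) = 9.04
Var(N) = E[N²] − (E[N])² = 9.04 − (2.8)² = 1.2

1.2000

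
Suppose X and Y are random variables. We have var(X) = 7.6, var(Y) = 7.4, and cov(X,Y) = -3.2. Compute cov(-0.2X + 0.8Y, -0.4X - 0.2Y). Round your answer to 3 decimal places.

cov(-0.2X + 0.8Y, -0.4X - 0.2Y) = (-0.2)(-0.4)var(X) + (0.8)(-0.2)var(Y) + [(-0.2)(-0.2) + (0.8)(-0.4)]cov(X,Y)
= 0.08·7.6 + -0.16·7.4 + -0.28·-3.2 = 0.32

0.320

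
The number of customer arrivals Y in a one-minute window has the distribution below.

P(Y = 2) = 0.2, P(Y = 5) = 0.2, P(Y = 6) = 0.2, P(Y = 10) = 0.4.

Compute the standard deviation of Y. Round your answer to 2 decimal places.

3.07

E[Y] = (2)(0.2) + (5)(0.2) + (6)(0.2) + (10)(0.4) = 6.6
E[Y²] = (2)²(0.2) + (5)²(0.2) + (6)²(0.2) + (10)²(0.4) = 53
Var(Y) = E[Y²] − (E[Y])² = 53 − (6.6)² = 9.44
σ(Y) = √9.44 ≈ 3.07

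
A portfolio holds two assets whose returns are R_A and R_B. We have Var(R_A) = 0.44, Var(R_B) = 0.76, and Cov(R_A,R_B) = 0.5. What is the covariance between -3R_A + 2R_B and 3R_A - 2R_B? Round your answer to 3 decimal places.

Cov(-3R_A + 2R_B, 3R_A - 2R_B) = (-3)(3)Var(R_A) + (2)(-2)Var(R_B) + [(-3)(-2) + (2)(3)]Cov(R_A,R_B)
= -9·0.44 + -4·0.76 + 12·0.5 = -1

-1.000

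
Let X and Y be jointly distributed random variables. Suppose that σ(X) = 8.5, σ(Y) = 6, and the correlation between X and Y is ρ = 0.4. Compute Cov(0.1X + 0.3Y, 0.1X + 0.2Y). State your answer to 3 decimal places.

3.903

V(X) = (8.5)² = 72.25;  V(Y) = (6)² = 36
Cov(X,Y) = ρ·σ(X)·σ(Y) = 0.4·8.5·6 = 20.4
Cov(0.1X + 0.3Y, 0.1X + 0.2Y) = (0.1)(0.1)V(X) + (0.3)(0.2)V(Y) + [(0.1)(0.2) + (0.3)(0.1)]Cov(X,Y)
= 0.01·72.25 + 0.06·36 + 0.05·20.4 = 3.9025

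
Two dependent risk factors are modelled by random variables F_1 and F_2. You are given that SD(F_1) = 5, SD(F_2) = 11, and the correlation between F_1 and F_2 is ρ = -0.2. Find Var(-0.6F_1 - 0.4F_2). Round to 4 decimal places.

Var(F_1) = (5)² = 25;  Var(F_2) = (11)² = 121
cov(F_1,F_2) = ρ·SD(F_1)·SD(F_2) = -0.2·5·11 = -11
Var(-0.6F_1 - 0.4F_2) = (-0.6)²·Var(F_1) + (-0.4)²·Var(F_2) + 2·(-0.6)·(-0.4)·cov(F_1,F_2)
= 0.36·25 + 0.16·121 + 0.48·-11 = 23.08

23.0800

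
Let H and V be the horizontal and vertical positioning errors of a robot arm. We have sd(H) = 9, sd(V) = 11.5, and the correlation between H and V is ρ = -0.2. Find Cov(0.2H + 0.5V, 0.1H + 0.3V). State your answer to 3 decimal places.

var(H) = (9)² = 81;  var(V) = (11.5)² = 132.25
Cov(H,V) = ρ·sd(H)·sd(V) = -0.2·9·11.5 = -20.7
Cov(0.2H + 0.5V, 0.1H + 0.3V) = (0.2)(0.1)var(H) + (0.5)(0.3)var(V) + [(0.2)(0.3) + (0.5)(0.1)]Cov(H,V)
= 0.02·81 + 0.15·132.25 + 0.11·-20.7 = 19.1805

19.181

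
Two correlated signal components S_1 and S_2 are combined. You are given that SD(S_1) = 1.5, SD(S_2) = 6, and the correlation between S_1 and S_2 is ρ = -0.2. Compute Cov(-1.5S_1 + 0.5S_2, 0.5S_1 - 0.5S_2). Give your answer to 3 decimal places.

-12.488

V(S_1) = (1.5)² = 2.25;  V(S_2) = (6)² = 36
Cov(S_1,S_2) = ρ·SD(S_1)·SD(S_2) = -0.2·1.5·6 = -1.8
Cov(-1.5S_1 + 0.5S_2, 0.5S_1 - 0.5S_2) = (-1.5)(0.5)V(S_1) + (0.5)(-0.5)V(S_2) + [(-1.5)(-0.5) + (0.5)(0.5)]Cov(S_1,S_2)
= -0.75·2.25 + -0.25·36 + 1·-1.8 = -12.4875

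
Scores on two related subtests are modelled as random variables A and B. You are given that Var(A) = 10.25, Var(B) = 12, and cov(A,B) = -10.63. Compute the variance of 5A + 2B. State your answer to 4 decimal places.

91.6500

Var(5A + 2B) = (5)²·Var(A) + (2)²·Var(B) + 2·(5)·(2)·cov(A,B)
= 25·10.25 + 4·12 + 20·-10.63 = 91.65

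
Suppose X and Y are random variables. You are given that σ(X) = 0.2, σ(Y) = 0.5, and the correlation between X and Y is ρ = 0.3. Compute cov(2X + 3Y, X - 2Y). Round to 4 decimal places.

Var(X) = (0.2)² = 0.04;  Var(Y) = (0.5)² = 0.25
cov(X,Y) = ρ·σ(X)·σ(Y) = 0.3·0.2·0.5 = 0.03
cov(2X + 3Y, X - 2Y) = (2)(1)Var(X) + (3)(-2)Var(Y) + [(2)(-2) + (3)(1)]cov(X,Y)
= 2·0.04 + -6·0.25 + -1·0.03 = -1.45

-1.4500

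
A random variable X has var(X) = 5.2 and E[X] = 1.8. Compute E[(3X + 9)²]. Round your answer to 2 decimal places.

E[3X + 9] = 3·1.8 + 9 = 14.4
var(3X + 9) = (3)²·5.2 = 46.8
E[(3X + 9)²] = var((3X + 9)) + (E[(3X + 9)])² = 46.8 + (14.4)² = 254.16

254.16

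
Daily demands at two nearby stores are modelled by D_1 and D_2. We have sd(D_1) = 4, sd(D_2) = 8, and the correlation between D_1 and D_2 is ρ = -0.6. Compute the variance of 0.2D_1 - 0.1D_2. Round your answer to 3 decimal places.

V(D_1) = (4)² = 16;  V(D_2) = (8)² = 64
Cov(D_1,D_2) = ρ·sd(D_1)·sd(D_2) = -0.6·4·8 = -19.2
V(0.2D_1 - 0.1D_2) = (0.2)²·V(D_1) + (-0.1)²·V(D_2) + 2·(0.2)·(-0.1)·Cov(D_1,D_2)
= 0.04·16 + 0.01·64 + -0.04·-19.2 = 2.048

2.048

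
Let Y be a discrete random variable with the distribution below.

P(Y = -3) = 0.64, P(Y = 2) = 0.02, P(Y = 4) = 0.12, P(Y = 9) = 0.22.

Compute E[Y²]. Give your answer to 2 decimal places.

25.58

E[Y²] = (-3)²(0.64) + (2)²(0.02) + (4)²(0.12) + (9)²(0.22) = 25.58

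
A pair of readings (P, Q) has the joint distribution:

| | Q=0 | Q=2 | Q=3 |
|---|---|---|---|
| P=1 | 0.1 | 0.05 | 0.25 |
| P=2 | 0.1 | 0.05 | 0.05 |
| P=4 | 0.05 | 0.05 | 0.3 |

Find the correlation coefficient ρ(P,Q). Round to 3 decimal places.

E[P] = 2.4,  E[Q] = 2.1
E[PQ] = 5.35
cov(P,Q) = E[PQ] − E[P]E[Q] = 5.35 − (2.4)(2.1) = 0.31
var(P) = 1.84,  var(Q) = 1.59
ρ = 0.31 / √(1.84·1.59) ≈ 0.181

0.181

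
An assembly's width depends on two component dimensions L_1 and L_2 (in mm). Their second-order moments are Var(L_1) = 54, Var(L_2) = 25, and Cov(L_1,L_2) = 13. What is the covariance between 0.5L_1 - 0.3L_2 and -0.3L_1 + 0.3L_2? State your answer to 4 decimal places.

Cov(0.5L_1 - 0.3L_2, -0.3L_1 + 0.3L_2) = (0.5)(-0.3)Var(L_1) + (-0.3)(0.3)Var(L_2) + [(0.5)(0.3) + (-0.3)(-0.3)]Cov(L_1,L_2)
= -0.15·54 + -0.09·25 + 0.24·13 = -7.23

-7.2300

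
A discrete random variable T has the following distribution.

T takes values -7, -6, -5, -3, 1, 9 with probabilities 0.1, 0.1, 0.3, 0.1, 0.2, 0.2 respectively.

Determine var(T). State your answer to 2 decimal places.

32.09

E[T] = (-7)(0.1) + (-6)(0.1) + (-5)(0.3) + (-3)(0.1) + (1)(0.2) + (9)(0.2) = -1.1
E[T²] = (-7)²(0.1) + (-6)²(0.1) + (-5)²(0.3) + (-3)²(0.1) + (1)²(0.2) + (9)²(0.2) = 33.3
var(T) = E[T²] − (E[T])² = 33.3 − (-1.1)² = 32.09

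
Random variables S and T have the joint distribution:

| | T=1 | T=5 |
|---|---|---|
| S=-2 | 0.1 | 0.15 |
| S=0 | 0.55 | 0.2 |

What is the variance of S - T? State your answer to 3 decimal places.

5.390

E[S] = -0.5,  E[T] = 2.4,  E[ST] = -1.7
V(S) = 1 − (-0.5)² = 0.75;  V(T) = 9.4 − (2.4)² = 3.64
cov(S,T) = -1.7 − (-0.5)(2.4) = -0.5
V(S - T) = (1)²·0.75 + (-1)²·3.64 + 2·(1)·(-1)·-0.5 = 5.39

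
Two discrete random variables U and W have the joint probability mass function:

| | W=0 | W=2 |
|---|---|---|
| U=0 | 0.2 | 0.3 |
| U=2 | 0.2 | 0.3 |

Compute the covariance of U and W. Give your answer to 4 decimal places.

0.0000

E[U] = 1,  E[W] = 1.2
E[UW] = 1.2
Cov(U,W) = E[UW] − E[U]E[W] = 1.2 − (1)(1.2) = 0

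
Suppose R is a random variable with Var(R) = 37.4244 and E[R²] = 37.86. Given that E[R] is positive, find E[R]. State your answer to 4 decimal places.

(E[R])² = E[R²] − Var(R) = 37.86 − 37.4244 = 0.4356
E[R] = √0.4356 = 0.66

0.6600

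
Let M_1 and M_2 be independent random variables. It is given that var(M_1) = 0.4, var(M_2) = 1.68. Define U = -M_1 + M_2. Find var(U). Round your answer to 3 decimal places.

By independence, var(U) = (-1)²var(M_1) + (1)²var(M_2)
= (-1)²·0.4 + (1)²·1.68 = 2.08

2.080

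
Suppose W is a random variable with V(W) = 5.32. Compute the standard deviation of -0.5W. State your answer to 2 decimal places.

1.15

V(-0.5W) = (-0.5)²·5.32 = 1.33
SD(-0.5W) = √1.33 ≈ 1.15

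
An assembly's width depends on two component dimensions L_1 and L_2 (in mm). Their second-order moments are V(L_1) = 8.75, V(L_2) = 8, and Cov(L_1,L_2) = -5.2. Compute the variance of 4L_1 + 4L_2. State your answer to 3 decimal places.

101.600

V(4L_1 + 4L_2) = (4)²·V(L_1) + (4)²·V(L_2) + 2·(4)·(4)·Cov(L_1,L_2)
= 16·8.75 + 16·8 + 32·-5.2 = 101.6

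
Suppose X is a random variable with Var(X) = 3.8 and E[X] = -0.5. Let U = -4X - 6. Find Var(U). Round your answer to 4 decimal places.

Var(-4X - 6) = (-4)²·Var(X) = 16·3.8 = 60.8

60.8000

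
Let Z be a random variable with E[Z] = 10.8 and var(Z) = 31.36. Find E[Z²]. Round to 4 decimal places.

E[Z²] = var(Z) + (E[Z])² = 31.36 + (10.8)² = 148

148.0000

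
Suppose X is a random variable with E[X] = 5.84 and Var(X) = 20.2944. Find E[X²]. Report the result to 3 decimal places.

E[X²] = Var(X) + (E[X])² = 20.2944 + (5.84)² = 54.4

54.400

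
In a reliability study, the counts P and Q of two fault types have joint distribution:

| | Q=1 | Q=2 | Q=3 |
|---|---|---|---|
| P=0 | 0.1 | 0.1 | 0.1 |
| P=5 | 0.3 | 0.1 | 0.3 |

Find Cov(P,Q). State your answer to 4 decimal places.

0.0000

E[P] = 3.5,  E[Q] = 2
E[PQ] = 7
Cov(P,Q) = E[PQ] − E[P]E[Q] = 7 − (3.5)(2) = 0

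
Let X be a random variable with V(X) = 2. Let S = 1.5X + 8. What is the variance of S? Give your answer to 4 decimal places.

V(1.5X + 8) = (1.5)²·V(X) = 2.25·2 = 4.5

4.5000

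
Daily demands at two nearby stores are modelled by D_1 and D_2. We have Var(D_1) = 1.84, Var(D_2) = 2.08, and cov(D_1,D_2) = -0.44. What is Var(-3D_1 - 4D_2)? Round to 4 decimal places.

39.2800

Var(-3D_1 - 4D_2) = (-3)²·Var(D_1) + (-4)²·Var(D_2) + 2·(-3)·(-4)·cov(D_1,D_2)
= 9·1.84 + 16·2.08 + 24·-0.44 = 39.28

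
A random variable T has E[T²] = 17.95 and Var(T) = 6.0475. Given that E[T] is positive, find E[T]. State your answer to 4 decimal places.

(E[T])² = E[T²] − Var(T) = 17.95 − 6.0475 = 11.9025
E[T] = √11.9025 = 3.45

3.4500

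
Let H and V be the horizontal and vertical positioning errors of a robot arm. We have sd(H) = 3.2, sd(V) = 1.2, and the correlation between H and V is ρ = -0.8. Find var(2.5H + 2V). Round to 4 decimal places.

var(H) = (3.2)² = 10.24;  var(V) = (1.2)² = 1.44
cov(H,V) = ρ·sd(H)·sd(V) = -0.8·3.2·1.2 = -3.072
var(2.5H + 2V) = (2.5)²·var(H) + (2)²·var(V) + 2·(2.5)·(2)·cov(H,V)
= 6.25·10.24 + 4·1.44 + 10·-3.072 = 39.04

39.0400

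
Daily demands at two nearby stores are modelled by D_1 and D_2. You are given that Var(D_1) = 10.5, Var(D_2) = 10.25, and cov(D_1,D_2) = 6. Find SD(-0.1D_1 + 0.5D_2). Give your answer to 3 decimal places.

Var(-0.1D_1 + 0.5D_2) = (-0.1)²·Var(D_1) + (0.5)²·Var(D_2) + 2·(-0.1)·(0.5)·cov(D_1,D_2)
= 0.01·10.5 + 0.25·10.25 + -0.1·6 = 2.0675
SD(-0.1D_1 + 0.5D_2) = √2.0675 ≈ 1.438

1.438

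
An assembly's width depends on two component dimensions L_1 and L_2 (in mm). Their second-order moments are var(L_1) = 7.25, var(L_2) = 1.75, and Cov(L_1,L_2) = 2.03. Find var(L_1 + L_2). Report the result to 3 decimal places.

var(L_1 + L_2) = (1)²·var(L_1) + (1)²·var(L_2) + 2·(1)·(1)·Cov(L_1,L_2)
= 1·7.25 + 1·1.75 + 2·2.03 = 13.06

13.060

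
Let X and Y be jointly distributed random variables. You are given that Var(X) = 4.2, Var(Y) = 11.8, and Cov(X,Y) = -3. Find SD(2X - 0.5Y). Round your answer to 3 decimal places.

5.074

Var(2X - 0.5Y) = (2)²·Var(X) + (-0.5)²·Var(Y) + 2·(2)·(-0.5)·Cov(X,Y)
= 4·4.2 + 0.25·11.8 + -2·-3 = 25.75
SD(2X - 0.5Y) = √25.75 ≈ 5.074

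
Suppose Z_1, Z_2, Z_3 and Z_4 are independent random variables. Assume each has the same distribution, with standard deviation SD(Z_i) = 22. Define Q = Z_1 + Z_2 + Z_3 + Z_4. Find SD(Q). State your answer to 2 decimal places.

44.00

Var(Z_i) = (22)² = 484
By independence, Var(Q) = (1)²Var(Z_1) + (1)²Var(Z_2) + (1)²Var(Z_3) + (1)²Var(Z_4)
= (1)²·484 + (1)²·484 + (1)²·484 + (1)²·484 = 1936
SD(Q) = √1936 ≈ 44.00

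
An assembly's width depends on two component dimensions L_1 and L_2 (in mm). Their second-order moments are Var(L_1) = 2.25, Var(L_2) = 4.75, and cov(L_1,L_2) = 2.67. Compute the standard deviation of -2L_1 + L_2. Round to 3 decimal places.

Var(-2L_1 + L_2) = (-2)²·Var(L_1) + (1)²·Var(L_2) + 2·(-2)·(1)·cov(L_1,L_2)
= 4·2.25 + 1·4.75 + -4·2.67 = 3.07
σ(-2L_1 + L_2) = √3.07 ≈ 1.752

1.752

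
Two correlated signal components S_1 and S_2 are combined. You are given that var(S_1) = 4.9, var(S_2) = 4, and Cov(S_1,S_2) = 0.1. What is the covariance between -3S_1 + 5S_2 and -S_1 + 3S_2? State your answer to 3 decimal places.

73.300

Cov(-3S_1 + 5S_2, -S_1 + 3S_2) = (-3)(-1)var(S_1) + (5)(3)var(S_2) + [(-3)(3) + (5)(-1)]Cov(S_1,S_2)
= 3·4.9 + 15·4 + -14·0.1 = 73.3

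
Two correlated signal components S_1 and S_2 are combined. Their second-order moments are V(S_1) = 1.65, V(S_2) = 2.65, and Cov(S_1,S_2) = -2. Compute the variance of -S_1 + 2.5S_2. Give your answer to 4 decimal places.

28.2125

V(-S_1 + 2.5S_2) = (-1)²·V(S_1) + (2.5)²·V(S_2) + 2·(-1)·(2.5)·Cov(S_1,S_2)
= 1·1.65 + 6.25·2.65 + -5·-2 = 28.2125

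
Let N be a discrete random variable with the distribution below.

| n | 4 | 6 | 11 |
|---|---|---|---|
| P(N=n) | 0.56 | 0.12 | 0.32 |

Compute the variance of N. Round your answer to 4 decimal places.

10.0096

E[N] = (4)(0.56) + (6)(0.12) + (11)(0.32) = 6.48
E[N²] = (4)²(0.56) + (6)²(0.12) + (11)²(0.32) = 52
Var(N) = E[N²] − (E[N])² = 52 − (6.48)² = 10.0096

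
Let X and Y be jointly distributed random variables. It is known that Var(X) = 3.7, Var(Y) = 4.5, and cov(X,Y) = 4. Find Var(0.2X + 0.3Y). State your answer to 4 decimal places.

1.0330

Var(0.2X + 0.3Y) = (0.2)²·Var(X) + (0.3)²·Var(Y) + 2·(0.2)·(0.3)·cov(X,Y)
= 0.04·3.7 + 0.09·4.5 + 0.12·4 = 1.033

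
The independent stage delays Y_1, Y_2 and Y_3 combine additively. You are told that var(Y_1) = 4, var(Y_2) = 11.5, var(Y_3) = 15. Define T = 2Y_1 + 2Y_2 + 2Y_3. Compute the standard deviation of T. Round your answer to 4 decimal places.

By independence, var(T) = (2)²var(Y_1) + (2)²var(Y_2) + (2)²var(Y_3)
= (2)²·4 + (2)²·11.5 + (2)²·15 = 122
SD(T) = √122 ≈ 11.0454

11.0454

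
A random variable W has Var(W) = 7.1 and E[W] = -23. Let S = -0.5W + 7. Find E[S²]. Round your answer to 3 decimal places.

E[-0.5W + 7] = -0.5·-23 + 7 = 18.5
Var(-0.5W + 7) = (-0.5)²·7.1 = 1.775
E[S²] = Var(S) + (E[S])² = 1.775 + (18.5)² = 344.025

344.025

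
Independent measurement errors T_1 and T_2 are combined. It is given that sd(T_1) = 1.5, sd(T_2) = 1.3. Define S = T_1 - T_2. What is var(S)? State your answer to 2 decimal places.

var(T_1) = 2.25, var(T_2) = 1.69
By independence, var(S) = (1)²var(T_1) + (-1)²var(T_2)
= (1)²·2.25 + (-1)²·1.69 = 3.94

3.94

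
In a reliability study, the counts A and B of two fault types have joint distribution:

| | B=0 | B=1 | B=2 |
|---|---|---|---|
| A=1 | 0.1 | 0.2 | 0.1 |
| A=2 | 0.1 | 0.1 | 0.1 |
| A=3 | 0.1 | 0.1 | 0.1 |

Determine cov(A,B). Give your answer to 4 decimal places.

E[A] = 1.9,  E[B] = 1
E[AB] = 1.9
cov(A,B) = E[AB] − E[A]E[B] = 1.9 − (1.9)(1) = 0

0.0000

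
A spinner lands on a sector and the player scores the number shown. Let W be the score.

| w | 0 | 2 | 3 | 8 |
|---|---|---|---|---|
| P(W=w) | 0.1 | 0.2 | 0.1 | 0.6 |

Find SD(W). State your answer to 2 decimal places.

3.14

E[W] = (0)(0.1) + (2)(0.2) + (3)(0.1) + (8)(0.6) = 5.5
E[W²] = (0)²(0.1) + (2)²(0.2) + (3)²(0.1) + (8)²(0.6) = 40.1
Var(W) = E[W²] − (E[W])² = 40.1 − (5.5)² = 9.85
SD(W) = √9.85 ≈ 3.14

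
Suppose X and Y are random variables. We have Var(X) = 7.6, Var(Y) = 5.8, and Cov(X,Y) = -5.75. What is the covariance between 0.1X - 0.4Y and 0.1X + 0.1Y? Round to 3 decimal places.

0.017

Cov(0.1X - 0.4Y, 0.1X + 0.1Y) = (0.1)(0.1)Var(X) + (-0.4)(0.1)Var(Y) + [(0.1)(0.1) + (-0.4)(0.1)]Cov(X,Y)
= 0.01·7.6 + -0.04·5.8 + -0.03·-5.75 = 0.0165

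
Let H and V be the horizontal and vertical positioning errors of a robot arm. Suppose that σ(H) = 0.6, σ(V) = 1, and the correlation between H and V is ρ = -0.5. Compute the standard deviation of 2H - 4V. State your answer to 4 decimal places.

4.7159

Var(H) = (0.6)² = 0.36;  Var(V) = (1)² = 1
cov(H,V) = ρ·σ(H)·σ(V) = -0.5·0.6·1 = -0.3
Var(2H - 4V) = (2)²·Var(H) + (-4)²·Var(V) + 2·(2)·(-4)·cov(H,V)
= 4·0.36 + 16·1 + -16·-0.3 = 22.24
σ(2H - 4V) = √22.24 ≈ 4.7159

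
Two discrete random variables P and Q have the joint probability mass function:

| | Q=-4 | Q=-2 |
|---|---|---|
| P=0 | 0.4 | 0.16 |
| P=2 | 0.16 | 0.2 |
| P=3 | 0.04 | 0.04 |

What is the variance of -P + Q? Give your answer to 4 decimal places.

1.6544

E[P] = 0.96,  E[Q] = -3.2,  E[PQ] = -2.8
V(P) = 2.16 − (0.96)² = 1.2384;  V(Q) = 11.2 − (-3.2)² = 0.96
Cov(P,Q) = -2.8 − (0.96)(-3.2) = 0.272
V(-P + Q) = (-1)²·1.2384 + (1)²·0.96 + 2·(-1)·(1)·0.272 = 1.6544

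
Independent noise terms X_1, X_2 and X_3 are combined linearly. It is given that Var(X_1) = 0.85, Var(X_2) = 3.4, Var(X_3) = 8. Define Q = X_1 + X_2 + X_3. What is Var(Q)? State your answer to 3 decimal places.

12.250

By independence, Var(Q) = (1)²Var(X_1) + (1)²Var(X_2) + (1)²Var(X_3)
= (1)²·0.85 + (1)²·3.4 + (1)²·8 = 12.25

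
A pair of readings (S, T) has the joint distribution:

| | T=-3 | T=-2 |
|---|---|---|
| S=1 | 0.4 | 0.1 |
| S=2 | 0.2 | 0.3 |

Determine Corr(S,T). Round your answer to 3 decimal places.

E[S] = 1.5,  E[T] = -2.6
E[ST] = -3.8
Cov(S,T) = E[ST] − E[S]E[T] = -3.8 − (1.5)(-2.6) = 0.1
Var(S) = 0.25,  Var(T) = 0.24
ρ = 0.1 / √(0.25·0.24) ≈ 0.408

0.408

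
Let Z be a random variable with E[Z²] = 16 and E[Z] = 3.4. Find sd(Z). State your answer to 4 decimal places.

var(Z) = 16 − (3.4)² = 4.44
sd(Z) = √4.44 ≈ 2.1071

2.1071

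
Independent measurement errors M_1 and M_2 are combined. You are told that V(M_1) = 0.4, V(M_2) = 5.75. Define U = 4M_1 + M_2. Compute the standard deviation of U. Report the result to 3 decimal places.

By independence, V(U) = (4)²V(M_1) + (1)²V(M_2)
= (4)²·0.4 + (1)²·5.75 = 12.15
SD(U) = √12.15 ≈ 3.486

3.486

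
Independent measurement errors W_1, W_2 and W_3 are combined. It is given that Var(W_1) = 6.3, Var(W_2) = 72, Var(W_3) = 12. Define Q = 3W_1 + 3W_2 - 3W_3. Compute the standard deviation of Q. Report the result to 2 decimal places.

28.51

By independence, Var(Q) = (3)²Var(W_1) + (3)²Var(W_2) + (-3)²Var(W_3)
= (3)²·6.3 + (3)²·72 + (-3)²·12 = 812.7
sd(Q) = √812.7 ≈ 28.51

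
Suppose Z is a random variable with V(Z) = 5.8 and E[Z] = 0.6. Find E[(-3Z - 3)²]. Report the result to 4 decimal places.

E[-3Z - 3] = -3·0.6 − 3 = -4.8
V(-3Z - 3) = (-3)²·5.8 = 52.2
E[(-3Z - 3)²] = V((-3Z - 3)) + (E[(-3Z - 3)])² = 52.2 + (-4.8)² = 75.24

75.2400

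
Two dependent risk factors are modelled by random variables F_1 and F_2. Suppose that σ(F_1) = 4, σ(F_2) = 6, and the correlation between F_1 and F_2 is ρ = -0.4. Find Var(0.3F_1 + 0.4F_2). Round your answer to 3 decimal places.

Var(F_1) = (4)² = 16;  Var(F_2) = (6)² = 36
Cov(F_1,F_2) = ρ·σ(F_1)·σ(F_2) = -0.4·4·6 = -9.6
Var(0.3F_1 + 0.4F_2) = (0.3)²·Var(F_1) + (0.4)²·Var(F_2) + 2·(0.3)·(0.4)·Cov(F_1,F_2)
= 0.09·16 + 0.16·36 + 0.24·-9.6 = 4.896

4.896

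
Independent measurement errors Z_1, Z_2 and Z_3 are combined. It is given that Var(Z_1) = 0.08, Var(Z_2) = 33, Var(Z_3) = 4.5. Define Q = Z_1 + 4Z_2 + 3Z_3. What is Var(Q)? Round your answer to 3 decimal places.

By independence, Var(Q) = (1)²Var(Z_1) + (4)²Var(Z_2) + (3)²Var(Z_3)
= (1)²·0.08 + (4)²·33 + (3)²·4.5 = 568.58

568.580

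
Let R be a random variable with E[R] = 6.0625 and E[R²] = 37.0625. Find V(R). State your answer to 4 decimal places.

V(R) = 37.0625 − (6.0625)² = 0.30859375

0.3086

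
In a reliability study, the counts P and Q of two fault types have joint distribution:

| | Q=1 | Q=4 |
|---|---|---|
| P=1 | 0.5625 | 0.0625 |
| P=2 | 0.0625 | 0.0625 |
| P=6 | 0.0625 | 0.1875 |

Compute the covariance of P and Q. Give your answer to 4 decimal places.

1.7109

E[P] = 2.375,  E[Q] = 1.9375
E[PQ] = 6.3125
Cov(P,Q) = E[PQ] − E[P]E[Q] = 6.3125 − (2.375)(1.9375) = 1.7109375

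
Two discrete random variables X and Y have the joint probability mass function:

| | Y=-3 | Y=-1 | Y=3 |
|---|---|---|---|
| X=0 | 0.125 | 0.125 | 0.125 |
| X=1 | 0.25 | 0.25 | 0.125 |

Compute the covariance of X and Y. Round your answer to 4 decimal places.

E[X] = 0.625,  E[Y] = -0.75
E[XY] = -0.625
cov(X,Y) = E[XY] − E[X]E[Y] = -0.625 − (0.625)(-0.75) = -0.15625

-0.1563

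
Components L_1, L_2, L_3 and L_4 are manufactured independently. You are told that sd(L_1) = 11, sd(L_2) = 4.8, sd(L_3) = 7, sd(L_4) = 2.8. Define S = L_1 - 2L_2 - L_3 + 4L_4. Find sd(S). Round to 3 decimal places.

19.688

V(L_1) = 121, V(L_2) = 23.04, V(L_3) = 49, V(L_4) = 7.84
By independence, V(S) = (1)²V(L_1) + (-2)²V(L_2) + (-1)²V(L_3) + (4)²V(L_4)
= (1)²·121 + (-2)²·23.04 + (-1)²·49 + (4)²·7.84 = 387.6
sd(S) = √387.6 ≈ 19.688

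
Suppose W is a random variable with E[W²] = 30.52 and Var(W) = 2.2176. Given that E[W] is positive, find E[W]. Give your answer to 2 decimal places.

(E[W])² = E[W²] − Var(W) = 30.52 − 2.2176 = 28.3024
E[W] = √28.3024 = 5.32

5.32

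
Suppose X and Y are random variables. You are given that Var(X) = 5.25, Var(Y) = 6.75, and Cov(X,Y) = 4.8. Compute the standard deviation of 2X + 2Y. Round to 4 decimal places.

9.2952

Var(2X + 2Y) = (2)²·Var(X) + (2)²·Var(Y) + 2·(2)·(2)·Cov(X,Y)
= 4·5.25 + 4·6.75 + 8·4.8 = 86.4
sd(2X + 2Y) = √86.4 ≈ 9.2952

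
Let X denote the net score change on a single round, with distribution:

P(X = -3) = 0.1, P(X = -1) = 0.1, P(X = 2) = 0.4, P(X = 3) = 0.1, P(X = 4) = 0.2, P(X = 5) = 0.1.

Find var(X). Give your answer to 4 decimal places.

5.2000

E[X] = (-3)(0.1) + (-1)(0.1) + (2)(0.4) + (3)(0.1) + (4)(0.2) + (5)(0.1) = 2
E[X²] = (-3)²(0.1) + (-1)²(0.1) + (2)²(0.4) + (3)²(0.1) + (4)²(0.2) + (5)²(0.1) = 9.2
var(X) = E[X²] − (E[X])² = 9.2 − (2)² = 5.2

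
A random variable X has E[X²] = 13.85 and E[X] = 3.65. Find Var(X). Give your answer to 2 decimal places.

Var(X) = 13.85 − (3.65)² = 0.5275

0.53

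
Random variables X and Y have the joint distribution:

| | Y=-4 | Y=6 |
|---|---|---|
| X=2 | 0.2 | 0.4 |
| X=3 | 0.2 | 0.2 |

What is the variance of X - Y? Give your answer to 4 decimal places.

25.0400

E[X] = 2.4,  E[Y] = 2,  E[XY] = 4.4
V(X) = 6 − (2.4)² = 0.24;  V(Y) = 28 − (2)² = 24
Cov(X,Y) = 4.4 − (2.4)(2) = -0.4
V(X - Y) = (1)²·0.24 + (-1)²·24 + 2·(1)·(-1)·-0.4 = 25.04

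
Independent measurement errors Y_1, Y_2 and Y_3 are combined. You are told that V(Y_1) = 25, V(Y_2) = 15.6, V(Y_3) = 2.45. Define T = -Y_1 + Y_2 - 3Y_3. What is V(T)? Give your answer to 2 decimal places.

By independence, V(T) = (-1)²V(Y_1) + (1)²V(Y_2) + (-3)²V(Y_3)
= (-1)²·25 + (1)²·15.6 + (-3)²·2.45 = 62.65

62.65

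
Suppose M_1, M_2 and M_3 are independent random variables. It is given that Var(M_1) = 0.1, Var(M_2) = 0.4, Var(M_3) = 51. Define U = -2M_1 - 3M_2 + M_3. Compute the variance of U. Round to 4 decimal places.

55.0000

By independence, Var(U) = (-2)²Var(M_1) + (-3)²Var(M_2) + (1)²Var(M_3)
= (-2)²·0.1 + (-3)²·0.4 + (1)²·51 = 55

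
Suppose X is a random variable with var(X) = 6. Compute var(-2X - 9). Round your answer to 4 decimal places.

24.0000

var(-2X - 9) = (-2)²·var(X) = 4·6 = 24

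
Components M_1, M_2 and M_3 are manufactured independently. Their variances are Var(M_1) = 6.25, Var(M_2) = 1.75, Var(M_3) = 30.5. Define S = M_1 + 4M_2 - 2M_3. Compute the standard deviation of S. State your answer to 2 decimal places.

By independence, Var(S) = (1)²Var(M_1) + (4)²Var(M_2) + (-2)²Var(M_3)
= (1)²·6.25 + (4)²·1.75 + (-2)²·30.5 = 156.25
σ(S) = √156.25 ≈ 12.50

12.50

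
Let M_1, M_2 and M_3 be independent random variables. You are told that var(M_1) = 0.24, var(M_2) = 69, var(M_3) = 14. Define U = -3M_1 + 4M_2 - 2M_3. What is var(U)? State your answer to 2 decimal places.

By independence, var(U) = (-3)²var(M_1) + (4)²var(M_2) + (-2)²var(M_3)
= (-3)²·0.24 + (4)²·69 + (-2)²·14 = 1162.16

1162.16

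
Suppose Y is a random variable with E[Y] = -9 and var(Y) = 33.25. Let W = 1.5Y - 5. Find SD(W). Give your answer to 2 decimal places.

8.65

var(1.5Y - 5) = (1.5)²·33.25 = 74.8125
SD(W) = √74.8125 ≈ 8.65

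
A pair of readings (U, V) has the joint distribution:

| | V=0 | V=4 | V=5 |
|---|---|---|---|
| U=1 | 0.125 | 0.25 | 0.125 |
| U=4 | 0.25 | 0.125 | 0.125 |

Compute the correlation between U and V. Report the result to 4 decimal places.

-0.2309

E[U] = 2.5,  E[V] = 2.75
E[UV] = 6.125
Cov(U,V) = E[UV] − E[U]E[V] = 6.125 − (2.5)(2.75) = -0.75
Var(U) = 2.25,  Var(V) = 4.6875
ρ = -0.75 / √(2.25·4.6875) ≈ -0.2309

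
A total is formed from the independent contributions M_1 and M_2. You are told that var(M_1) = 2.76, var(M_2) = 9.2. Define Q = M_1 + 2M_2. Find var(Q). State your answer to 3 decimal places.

39.560

By independence, var(Q) = (1)²var(M_1) + (2)²var(M_2)
= (1)²·2.76 + (2)²·9.2 = 39.56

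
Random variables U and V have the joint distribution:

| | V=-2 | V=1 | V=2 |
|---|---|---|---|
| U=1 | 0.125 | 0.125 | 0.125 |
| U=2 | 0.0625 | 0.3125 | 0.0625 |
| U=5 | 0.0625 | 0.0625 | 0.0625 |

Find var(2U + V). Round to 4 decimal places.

10.2344

E[U] = 2.1875,  E[V] = 0.5,  E[UV] = 1.0625
var(U) = 6.8125 − (2.1875)² = 2.02734375;  var(V) = 2.5 − (0.5)² = 2.25
cov(U,V) = 1.0625 − (2.1875)(0.5) = -0.03125
var(2U + V) = (2)²·2.02734375 + (1)²·2.25 + 2·(2)·(1)·-0.03125 = 10.234375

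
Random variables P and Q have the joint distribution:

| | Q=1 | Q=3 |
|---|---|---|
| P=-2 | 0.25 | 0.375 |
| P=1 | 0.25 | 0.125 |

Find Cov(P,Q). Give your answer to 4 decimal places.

E[P] = -0.875,  E[Q] = 2
E[PQ] = -2.125
Cov(P,Q) = E[PQ] − E[P]E[Q] = -2.125 − (-0.875)(2) = -0.375

-0.3750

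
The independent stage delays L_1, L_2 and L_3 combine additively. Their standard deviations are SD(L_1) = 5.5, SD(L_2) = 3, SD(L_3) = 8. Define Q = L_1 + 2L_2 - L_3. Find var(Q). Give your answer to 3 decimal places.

130.250

var(L_1) = 30.25, var(L_2) = 9, var(L_3) = 64
By independence, var(Q) = (1)²var(L_1) + (2)²var(L_2) + (-1)²var(L_3)
= (1)²·30.25 + (2)²·9 + (-1)²·64 = 130.25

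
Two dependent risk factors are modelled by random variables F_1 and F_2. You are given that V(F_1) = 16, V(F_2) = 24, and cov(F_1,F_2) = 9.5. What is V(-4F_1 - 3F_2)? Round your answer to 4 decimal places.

V(-4F_1 - 3F_2) = (-4)²·V(F_1) + (-3)²·V(F_2) + 2·(-4)·(-3)·cov(F_1,F_2)
= 16·16 + 9·24 + 24·9.5 = 700

700.0000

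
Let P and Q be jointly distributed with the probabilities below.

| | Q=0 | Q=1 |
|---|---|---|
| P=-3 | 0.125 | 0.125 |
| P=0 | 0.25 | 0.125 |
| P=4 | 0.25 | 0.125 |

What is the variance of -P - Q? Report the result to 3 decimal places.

E[P] = 0.75,  E[Q] = 0.375,  E[PQ] = 0.125
Var(P) = 8.25 − (0.75)² = 7.6875;  Var(Q) = 0.375 − (0.375)² = 0.234375
Cov(P,Q) = 0.125 − (0.75)(0.375) = -0.15625
Var(-P - Q) = (-1)²·7.6875 + (-1)²·0.234375 + 2·(-1)·(-1)·-0.15625 = 7.609375

7.609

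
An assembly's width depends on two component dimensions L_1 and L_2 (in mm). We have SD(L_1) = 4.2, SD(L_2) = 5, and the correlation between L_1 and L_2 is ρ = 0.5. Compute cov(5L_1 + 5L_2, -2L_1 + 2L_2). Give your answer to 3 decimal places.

Var(L_1) = (4.2)² = 17.64;  Var(L_2) = (5)² = 25
cov(L_1,L_2) = ρ·SD(L_1)·SD(L_2) = 0.5·4.2·5 = 10.5
cov(5L_1 + 5L_2, -2L_1 + 2L_2) = (5)(-2)Var(L_1) + (5)(2)Var(L_2) + [(5)(2) + (5)(-2)]cov(L_1,L_2)
= -10·17.64 + 10·25 + 0·10.5 = 73.6

73.600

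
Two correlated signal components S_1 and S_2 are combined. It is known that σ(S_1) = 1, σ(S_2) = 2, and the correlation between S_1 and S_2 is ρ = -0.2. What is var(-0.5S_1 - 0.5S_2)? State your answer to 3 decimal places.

var(S_1) = (1)² = 1;  var(S_2) = (2)² = 4
cov(S_1,S_2) = ρ·σ(S_1)·σ(S_2) = -0.2·1·2 = -0.4
var(-0.5S_1 - 0.5S_2) = (-0.5)²·var(S_1) + (-0.5)²·var(S_2) + 2·(-0.5)·(-0.5)·cov(S_1,S_2)
= 0.25·1 + 0.25·4 + 0.5·-0.4 = 1.05

1.050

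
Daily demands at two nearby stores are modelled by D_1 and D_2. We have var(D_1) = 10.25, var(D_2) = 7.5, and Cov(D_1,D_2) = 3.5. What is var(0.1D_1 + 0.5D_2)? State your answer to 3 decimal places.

var(0.1D_1 + 0.5D_2) = (0.1)²·var(D_1) + (0.5)²·var(D_2) + 2·(0.1)·(0.5)·Cov(D_1,D_2)
= 0.01·10.25 + 0.25·7.5 + 0.1·3.5 = 2.3275

2.328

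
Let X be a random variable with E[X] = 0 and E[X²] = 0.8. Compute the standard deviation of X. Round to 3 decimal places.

Var(X) = 0.8 − (0)² = 0.8
sd(X) = √0.8 ≈ 0.894

0.894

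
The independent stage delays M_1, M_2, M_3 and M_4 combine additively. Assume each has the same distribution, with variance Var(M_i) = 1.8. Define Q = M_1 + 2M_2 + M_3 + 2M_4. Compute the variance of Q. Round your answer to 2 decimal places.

By independence, Var(Q) = (1)²Var(M_1) + (2)²Var(M_2) + (1)²Var(M_3) + (2)²Var(M_4)
= (1)²·1.8 + (2)²·1.8 + (1)²·1.8 + (2)²·1.8 = 18

18.00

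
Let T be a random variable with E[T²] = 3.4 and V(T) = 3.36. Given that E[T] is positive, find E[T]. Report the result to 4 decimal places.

(E[T])² = E[T²] − V(T) = 3.4 − 3.36 = 0.04
E[T] = √0.04 = 0.2

0.2000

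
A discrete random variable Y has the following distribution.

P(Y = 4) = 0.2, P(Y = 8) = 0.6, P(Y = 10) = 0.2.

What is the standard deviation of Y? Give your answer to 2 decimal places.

E[Y] = (4)(0.2) + (8)(0.6) + (10)(0.2) = 7.6
E[Y²] = (4)²(0.2) + (8)²(0.6) + (10)²(0.2) = 61.6
V(Y) = E[Y²] − (E[Y])² = 61.6 − (7.6)² = 3.84
σ(Y) = √3.84 ≈ 1.96

1.96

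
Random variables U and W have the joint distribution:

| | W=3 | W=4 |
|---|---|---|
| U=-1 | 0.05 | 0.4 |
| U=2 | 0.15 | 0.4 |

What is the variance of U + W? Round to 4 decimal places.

2.1475

E[U] = 0.65,  E[W] = 3.8,  E[UW] = 2.35
Var(U) = 2.65 − (0.65)² = 2.2275;  Var(W) = 14.6 − (3.8)² = 0.16
Cov(U,W) = 2.35 − (0.65)(3.8) = -0.12
Var(U + W) = (1)²·2.2275 + (1)²·0.16 + 2·(1)·(1)·-0.12 = 2.1475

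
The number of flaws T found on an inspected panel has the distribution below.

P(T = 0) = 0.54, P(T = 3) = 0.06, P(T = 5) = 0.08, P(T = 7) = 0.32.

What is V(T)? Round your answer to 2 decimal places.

10.27

E[T] = (0)(0.54) + (3)(0.06) + (5)(0.08) + (7)(0.32) = 2.82
E[T²] = (0)²(0.54) + (3)²(0.06) + (5)²(0.08) + (7)²(0.32) = 18.22
V(T) = E[T²] − (E[T])² = 18.22 − (2.82)² = 10.2676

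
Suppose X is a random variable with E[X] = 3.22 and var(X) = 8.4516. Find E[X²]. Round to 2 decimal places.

E[X²] = var(X) + (E[X])² = 8.4516 + (3.22)² = 18.82

18.82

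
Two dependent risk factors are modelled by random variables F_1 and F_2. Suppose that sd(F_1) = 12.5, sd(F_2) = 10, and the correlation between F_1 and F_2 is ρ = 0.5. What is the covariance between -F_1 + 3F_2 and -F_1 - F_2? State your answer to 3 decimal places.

-268.750

V(F_1) = (12.5)² = 156.25;  V(F_2) = (10)² = 100
Cov(F_1,F_2) = ρ·sd(F_1)·sd(F_2) = 0.5·12.5·10 = 62.5
Cov(-F_1 + 3F_2, -F_1 - F_2) = (-1)(-1)V(F_1) + (3)(-1)V(F_2) + [(-1)(-1) + (3)(-1)]Cov(F_1,F_2)
= 1·156.25 + -3·100 + -2·62.5 = -268.75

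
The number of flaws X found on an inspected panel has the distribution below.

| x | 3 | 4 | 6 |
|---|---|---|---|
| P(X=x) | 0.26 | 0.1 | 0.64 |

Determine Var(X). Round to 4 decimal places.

1.7796

E[X] = (3)(0.26) + (4)(0.1) + (6)(0.64) = 5.02
E[X²] = (3)²(0.26) + (4)²(0.1) + (6)²(0.64) = 26.98
Var(X) = E[X²] − (E[X])² = 26.98 − (5.02)² = 1.7796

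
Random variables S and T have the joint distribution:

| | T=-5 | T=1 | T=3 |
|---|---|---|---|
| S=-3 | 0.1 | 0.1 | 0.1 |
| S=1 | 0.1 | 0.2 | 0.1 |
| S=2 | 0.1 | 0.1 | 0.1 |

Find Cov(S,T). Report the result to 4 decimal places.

E[S] = 0.1,  E[T] = -0.2
E[ST] = 0.1
Cov(S,T) = E[ST] − E[S]E[T] = 0.1 − (0.1)(-0.2) = 0.12

0.1200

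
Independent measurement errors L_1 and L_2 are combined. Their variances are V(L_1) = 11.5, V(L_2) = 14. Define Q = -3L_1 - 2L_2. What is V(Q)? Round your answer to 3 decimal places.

By independence, V(Q) = (-3)²V(L_1) + (-2)²V(L_2)
= (-3)²·11.5 + (-2)²·14 = 159.5

159.500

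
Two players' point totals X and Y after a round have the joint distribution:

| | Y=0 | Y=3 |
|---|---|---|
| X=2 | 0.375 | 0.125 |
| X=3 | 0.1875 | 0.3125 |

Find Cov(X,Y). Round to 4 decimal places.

E[X] = 2.5,  E[Y] = 1.3125
E[XY] = 3.5625
Cov(X,Y) = E[XY] − E[X]E[Y] = 3.5625 − (2.5)(1.3125) = 0.28125

0.2813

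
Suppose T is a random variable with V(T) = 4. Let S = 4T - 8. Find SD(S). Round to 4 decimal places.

8.0000

V(4T - 8) = (4)²·4 = 64
SD(S) = √64 ≈ 8.0000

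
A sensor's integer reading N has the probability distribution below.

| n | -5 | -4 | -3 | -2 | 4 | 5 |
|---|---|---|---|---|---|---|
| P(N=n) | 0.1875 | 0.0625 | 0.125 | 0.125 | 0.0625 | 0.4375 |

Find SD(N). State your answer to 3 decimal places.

E[N] = (-5)(0.1875) + (-4)(0.0625) + (-3)(0.125) + (-2)(0.125) + (4)(0.0625) + (5)(0.4375) = 0.625
E[N²] = (-5)²(0.1875) + (-4)²(0.0625) + (-3)²(0.125) + (-2)²(0.125) + (4)²(0.0625) + (5)²(0.4375) = 19.25
Var(N) = E[N²] − (E[N])² = 19.25 − (0.625)² = 18.859375
SD(N) = √18.859375 ≈ 4.343

4.343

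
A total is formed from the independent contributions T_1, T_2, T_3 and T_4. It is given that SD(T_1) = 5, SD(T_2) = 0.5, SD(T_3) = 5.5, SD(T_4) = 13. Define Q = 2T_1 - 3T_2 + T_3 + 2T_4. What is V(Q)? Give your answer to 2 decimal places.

808.50

V(T_1) = 25, V(T_2) = 0.25, V(T_3) = 30.25, V(T_4) = 169
By independence, V(Q) = (2)²V(T_1) + (-3)²V(T_2) + (1)²V(T_3) + (2)²V(T_4)
= (2)²·25 + (-3)²·0.25 + (1)²·30.25 + (2)²·169 = 808.5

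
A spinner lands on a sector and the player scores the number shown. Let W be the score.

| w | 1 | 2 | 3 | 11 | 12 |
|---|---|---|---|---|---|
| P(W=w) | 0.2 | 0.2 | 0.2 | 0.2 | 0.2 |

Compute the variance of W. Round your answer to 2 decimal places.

E[W] = (1)(0.2) + (2)(0.2) + (3)(0.2) + (11)(0.2) + (12)(0.2) = 5.8
E[W²] = (1)²(0.2) + (2)²(0.2) + (3)²(0.2) + (11)²(0.2) + (12)²(0.2) = 55.8
V(W) = E[W²] − (E[W])² = 55.8 − (5.8)² = 22.16

22.16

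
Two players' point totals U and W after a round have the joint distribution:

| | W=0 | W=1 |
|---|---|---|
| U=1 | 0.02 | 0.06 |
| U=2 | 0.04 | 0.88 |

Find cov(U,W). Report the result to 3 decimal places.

0.015

E[U] = 1.92,  E[W] = 0.94
E[UW] = 1.82
cov(U,W) = E[UW] − E[U]E[W] = 1.82 − (1.92)(0.94) = 0.0152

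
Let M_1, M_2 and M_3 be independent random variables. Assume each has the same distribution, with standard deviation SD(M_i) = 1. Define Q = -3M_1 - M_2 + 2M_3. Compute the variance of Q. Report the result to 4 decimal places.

14.0000

var(M_i) = (1)² = 1
By independence, var(Q) = (-3)²var(M_1) + (-1)²var(M_2) + (2)²var(M_3)
= (-3)²·1 + (-1)²·1 + (2)²·1 = 14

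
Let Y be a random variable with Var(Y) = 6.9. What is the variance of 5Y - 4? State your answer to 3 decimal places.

172.500

Var(5Y - 4) = (5)²·Var(Y) = 25·6.9 = 172.5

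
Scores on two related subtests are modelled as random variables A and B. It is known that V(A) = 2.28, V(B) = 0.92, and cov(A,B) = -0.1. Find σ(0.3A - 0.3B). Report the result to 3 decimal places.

0.553

V(0.3A - 0.3B) = (0.3)²·V(A) + (-0.3)²·V(B) + 2·(0.3)·(-0.3)·cov(A,B)
= 0.09·2.28 + 0.09·0.92 + -0.18·-0.1 = 0.306
σ(0.3A - 0.3B) = √0.306 ≈ 0.553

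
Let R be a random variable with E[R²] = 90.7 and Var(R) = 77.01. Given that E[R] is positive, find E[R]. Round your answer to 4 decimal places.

3.7000

(E[R])² = E[R²] − Var(R) = 90.7 − 77.01 = 13.69
E[R] = √13.69 = 3.7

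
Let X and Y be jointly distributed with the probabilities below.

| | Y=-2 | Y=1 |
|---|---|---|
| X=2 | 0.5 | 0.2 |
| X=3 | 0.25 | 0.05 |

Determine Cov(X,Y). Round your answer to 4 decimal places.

E[X] = 2.3,  E[Y] = -1.25
E[XY] = -2.95
Cov(X,Y) = E[XY] − E[X]E[Y] = -2.95 − (2.3)(-1.25) = -0.075

-0.0750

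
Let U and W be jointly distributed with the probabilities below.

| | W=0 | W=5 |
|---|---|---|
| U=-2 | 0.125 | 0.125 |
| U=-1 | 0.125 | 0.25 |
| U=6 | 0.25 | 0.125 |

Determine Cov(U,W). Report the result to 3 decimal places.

E[U] = 1.375,  E[W] = 2.5
E[UW] = 1.25
Cov(U,W) = E[UW] − E[U]E[W] = 1.25 − (1.375)(2.5) = -2.1875

-2.188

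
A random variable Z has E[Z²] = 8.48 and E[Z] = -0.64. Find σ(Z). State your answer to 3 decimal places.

Var(Z) = 8.48 − (-0.64)² = 8.0704
σ(Z) = √8.0704 ≈ 2.841

2.841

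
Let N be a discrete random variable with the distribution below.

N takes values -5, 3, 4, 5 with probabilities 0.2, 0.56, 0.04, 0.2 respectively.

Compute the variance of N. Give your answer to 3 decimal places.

12.294

E[N] = (-5)(0.2) + (3)(0.56) + (4)(0.04) + (5)(0.2) = 1.84
E[N²] = (-5)²(0.2) + (3)²(0.56) + (4)²(0.04) + (5)²(0.2) = 15.68
var(N) = E[N²] − (E[N])² = 15.68 − (1.84)² = 12.2944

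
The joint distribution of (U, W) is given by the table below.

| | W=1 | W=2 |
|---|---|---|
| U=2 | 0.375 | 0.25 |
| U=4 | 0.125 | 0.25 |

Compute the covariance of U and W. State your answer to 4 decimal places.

0.1250

E[U] = 2.75,  E[W] = 1.5
E[UW] = 4.25
cov(U,W) = E[UW] − E[U]E[W] = 4.25 − (2.75)(1.5) = 0.125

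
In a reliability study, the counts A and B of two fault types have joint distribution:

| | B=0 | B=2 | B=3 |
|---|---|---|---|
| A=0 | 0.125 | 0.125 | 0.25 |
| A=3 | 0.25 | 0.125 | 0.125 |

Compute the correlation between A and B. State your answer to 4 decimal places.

-0.2847

E[A] = 1.5,  E[B] = 1.625
E[AB] = 1.875
Cov(A,B) = E[AB] − E[A]E[B] = 1.875 − (1.5)(1.625) = -0.5625
Var(A) = 2.25,  Var(B) = 1.734375
ρ = -0.5625 / √(2.25·1.734375) ≈ -0.2847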